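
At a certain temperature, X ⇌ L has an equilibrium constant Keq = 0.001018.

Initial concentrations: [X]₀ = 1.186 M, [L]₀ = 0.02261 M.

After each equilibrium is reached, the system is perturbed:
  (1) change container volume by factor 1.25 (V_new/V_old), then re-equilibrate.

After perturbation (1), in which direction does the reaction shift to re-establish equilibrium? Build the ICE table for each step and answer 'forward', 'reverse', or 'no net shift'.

Direction: no net shift

Q₀ = 0.01906 vs Keq = 0.001018 ⇒ Q>K, reverse
Step 1:
                    X           L
  I             1.186     0.02261
  C           0.02138    -0.02138
  E             1.207    0.001229
  solve Keq expr → x = -0.02138; check Q = 0.001018
Then change container volume by factor 1.25 (V_new/V_old).
Step 2:
                    X           L
  I            0.9659  9.8329e-04
  C                 0           0
  E            0.9659  9.8329e-04
  solve Keq expr → x = 0; check Q = 0.001018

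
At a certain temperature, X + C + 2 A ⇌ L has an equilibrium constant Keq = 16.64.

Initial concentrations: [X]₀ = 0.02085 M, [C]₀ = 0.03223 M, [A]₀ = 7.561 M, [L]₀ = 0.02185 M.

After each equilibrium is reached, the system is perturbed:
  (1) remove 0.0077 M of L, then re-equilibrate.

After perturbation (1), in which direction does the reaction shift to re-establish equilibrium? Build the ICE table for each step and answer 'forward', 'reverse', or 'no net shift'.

Q₀ = 0.5688 vs Keq = 16.64 ⇒ Q<K, forward
Step 1:
                    X           C           A           L
  init        0.02085     0.03223       7.561     0.02185
  Δ           -0.0179     -0.0179    -0.03581      0.0179
  eq         0.002945     0.01433       7.525     0.03975
  solve Keq expr → x = 0.0179; check Q = 16.64
Then remove 0.0077 M of L.
Step 2:
                    X           C           A           L
  init       0.002945     0.01433       7.525     0.03205
  Δ       -4.5668e-04 -4.5668e-04 -9.1337e-04  4.5668e-04
  eq         0.002488     0.01387       7.524     0.03251
  solve Keq expr → x = 4.5668e-04; check Q = 16.64

Direction: forward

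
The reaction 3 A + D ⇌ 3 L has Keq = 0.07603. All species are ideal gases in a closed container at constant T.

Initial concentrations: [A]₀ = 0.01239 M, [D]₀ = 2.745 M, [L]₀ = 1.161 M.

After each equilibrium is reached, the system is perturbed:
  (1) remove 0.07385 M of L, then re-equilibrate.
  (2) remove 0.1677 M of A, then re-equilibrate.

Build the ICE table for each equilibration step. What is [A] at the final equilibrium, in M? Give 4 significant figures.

Q₀ = 2.9974e+05 vs Keq = 0.07603 ⇒ Q>K, reverse
Step 1:
                   A          D          L
  I          0.01239      2.745      1.161
  C           0.7165     0.2388    -0.7165
  E           0.7289      2.984     0.4445
  solve Keq expr → x = -0.2388; check Q = 0.07603
Then remove 0.07385 M of L.
Step 2:
                   A          D          L
  I           0.7289      2.984     0.3707
  C         -0.04543   -0.01514    0.04543
  E           0.6834      2.969     0.4161
  solve Keq expr → x = 0.01514; check Q = 0.07603
Then remove 0.1677 M of A.
Step 3:
                   A          D          L
  I           0.5157      2.969     0.4161
  C          0.06295    0.02098   -0.06295
  E           0.5787       2.99     0.3532
  solve Keq expr → x = -0.02098; check Q = 0.07603

[A]_eq = 0.5787 M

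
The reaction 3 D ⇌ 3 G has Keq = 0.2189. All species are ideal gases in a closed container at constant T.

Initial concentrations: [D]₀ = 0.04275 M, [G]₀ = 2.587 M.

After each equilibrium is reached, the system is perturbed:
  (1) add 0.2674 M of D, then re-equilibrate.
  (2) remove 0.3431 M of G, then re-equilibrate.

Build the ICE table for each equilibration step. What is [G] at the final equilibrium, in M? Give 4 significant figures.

Q₀ = 2.2161e+05 vs Keq = 0.2189 ⇒ Q>K, reverse
Step 1:
                  D         G
  Initial   0.04275     2.587
  Change      1.598    -1.598
  Equil       1.641    0.9889
  solve Keq expr → x = -0.5327; check Q = 0.2189
Then add 0.2674 M of D.
Step 2:
                  D         G
  Initial     1.908    0.9889
  Change    -0.1006    0.1006
  Equil       1.808     1.089
  solve Keq expr → x = 0.03352; check Q = 0.2189
Then remove 0.3431 M of G.
Step 3:
                  D         G
  Initial     1.808    0.7464
  Change    -0.2141    0.2141
  Equil       1.594    0.9604
  solve Keq expr → x = 0.07136; check Q = 0.2189

[G]_eq = 0.9604 M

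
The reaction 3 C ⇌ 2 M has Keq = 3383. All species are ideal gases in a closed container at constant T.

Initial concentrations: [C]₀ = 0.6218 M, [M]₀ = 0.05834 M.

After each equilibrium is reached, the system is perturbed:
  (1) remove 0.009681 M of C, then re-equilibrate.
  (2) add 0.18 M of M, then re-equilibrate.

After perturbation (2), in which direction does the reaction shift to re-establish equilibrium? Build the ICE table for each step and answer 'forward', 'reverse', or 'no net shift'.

Direction: reverse

Q₀ = 0.01416 vs Keq = 3383 ⇒ Q<K, forward
Step 1:
                    C           M
  init         0.6218     0.05834
  Δ           -0.5829      0.3886
  eq          0.03894      0.4469
  solve Keq expr → x = 0.1943; check Q = 3383
Then remove 0.009681 M of C.
Step 2:
                    C           M
  init        0.02926      0.4469
  Δ          0.009319   -0.006213
  eq          0.03858      0.4407
  solve Keq expr → x = -0.003106; check Q = 3383
Then add 0.18 M of M.
Step 3:
                    C           M
  init        0.03858      0.6207
  Δ          0.009562   -0.006375
  eq          0.04814      0.6143
  solve Keq expr → x = -0.003187; check Q = 3383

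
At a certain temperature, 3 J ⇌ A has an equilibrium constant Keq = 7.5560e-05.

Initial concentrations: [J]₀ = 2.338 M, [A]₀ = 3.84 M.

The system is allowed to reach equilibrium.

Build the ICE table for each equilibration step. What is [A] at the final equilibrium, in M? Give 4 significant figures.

[A]_eq = 0.1787 M

Q₀ = 0.3005 vs Keq = 7.5560e-05 ⇒ Q>K, reverse
Step 1:
                   J          A
  init         2.338       3.84
  Δ            10.98     -3.661
  eq           13.32     0.1787
  solve Keq expr → x = -3.661; check Q = 7.5560e-05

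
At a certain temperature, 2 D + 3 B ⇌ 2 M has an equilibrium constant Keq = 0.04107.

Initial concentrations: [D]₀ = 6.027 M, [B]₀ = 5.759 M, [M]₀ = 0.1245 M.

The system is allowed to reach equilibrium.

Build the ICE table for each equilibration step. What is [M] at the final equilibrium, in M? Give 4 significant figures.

Q₀ = 2.2341e-06 vs Keq = 0.04107 ⇒ Q<K, forward
Step 1:
                   D          B          M
  Initial      6.027      5.759     0.1245
  Change      -2.353      -3.53      2.353
  Equil        3.674      2.229      2.478
  solve Keq expr → x = 1.177; check Q = 0.04107

[M]_eq = 2.478 M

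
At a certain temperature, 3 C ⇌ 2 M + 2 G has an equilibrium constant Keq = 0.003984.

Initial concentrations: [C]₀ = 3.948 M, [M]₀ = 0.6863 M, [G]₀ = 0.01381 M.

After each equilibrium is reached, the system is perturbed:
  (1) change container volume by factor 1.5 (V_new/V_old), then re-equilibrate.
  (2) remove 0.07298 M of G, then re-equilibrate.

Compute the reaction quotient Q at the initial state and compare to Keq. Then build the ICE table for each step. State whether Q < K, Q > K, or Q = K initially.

Q₀ = 1.4598e-06; Q < K (proceeds forward)

Q₀ = 1.4598e-06 vs Keq = 0.003984 ⇒ Q<K, forward
Step 1:
                   C          M          G
  init         3.948     0.6863    0.01381
  Δ          -0.5453     0.3636     0.3636
  eq           3.403       1.05     0.3774
  solve Keq expr → x = 0.1818; check Q = 0.003984
Then change container volume by factor 1.5 (V_new/V_old).
Step 2:
                   C          M          G
  init         2.268     0.6999     0.2516
  Δ         -0.04958    0.03305    0.03305
  eq           2.219      0.733     0.2846
  solve Keq expr → x = 0.01653; check Q = 0.003984
Then remove 0.07298 M of G.
Step 3:
                   C          M          G
  init         2.219      0.733     0.2116
  Δ         -0.06691    0.04461    0.04461
  eq           2.152     0.7776     0.2563
  solve Keq expr → x = 0.0223; check Q = 0.003984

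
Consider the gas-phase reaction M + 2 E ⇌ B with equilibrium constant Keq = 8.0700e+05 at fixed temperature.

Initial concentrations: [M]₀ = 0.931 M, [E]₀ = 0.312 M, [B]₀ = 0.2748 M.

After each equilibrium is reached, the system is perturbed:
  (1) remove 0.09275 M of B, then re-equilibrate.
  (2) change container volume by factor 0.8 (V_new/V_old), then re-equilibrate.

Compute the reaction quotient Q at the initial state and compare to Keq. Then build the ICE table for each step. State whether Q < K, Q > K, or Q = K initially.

Q₀ = 3.032; Q < K (proceeds forward)

Q₀ = 3.032 vs Keq = 8.0700e+05 ⇒ Q<K, forward
Step 1:
                    M           E           B
  init          0.931       0.312      0.2748
  Δ           -0.1556     -0.3112      0.1556
  eq           0.7754  8.2933e-04      0.4304
  solve Keq expr → x = 0.1556; check Q = 8.0700e+05
Then remove 0.09275 M of B.
Step 2:
                    M           E           B
  init         0.7754  8.2933e-04      0.3376
  Δ       -4.7352e-05 -9.4703e-05  4.7352e-05
  eq           0.7754  7.3462e-04      0.3377
  solve Keq expr → x = 4.7352e-05; check Q = 8.0700e+05
Then change container volume by factor 0.8 (V_new/V_old).
Step 3:
                    M           E           B
  init         0.9692  9.1828e-04      0.4221
  Δ       -9.1770e-05 -1.8354e-04  9.1770e-05
  eq           0.9691  7.3474e-04      0.4222
  solve Keq expr → x = 9.1770e-05; check Q = 8.0700e+05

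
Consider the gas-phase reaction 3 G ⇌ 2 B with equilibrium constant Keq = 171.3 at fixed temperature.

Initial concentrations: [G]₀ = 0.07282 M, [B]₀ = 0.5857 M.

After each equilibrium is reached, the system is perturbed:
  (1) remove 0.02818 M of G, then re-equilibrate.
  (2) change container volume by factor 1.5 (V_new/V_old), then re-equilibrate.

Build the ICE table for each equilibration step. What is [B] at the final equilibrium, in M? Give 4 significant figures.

[B]_eq = 0.3506 M

Q₀ = 888.4 vs Keq = 171.3 ⇒ Q>K, reverse
Step 1:
                  G         B
  Initial   0.07282    0.5857
  Change    0.04854  -0.03236
  Equil      0.1214    0.5533
  solve Keq expr → x = -0.01618; check Q = 171.3
Then remove 0.02818 M of G.
Step 2:
                  G         B
  Initial   0.09318    0.5533
  Change    0.02567  -0.01711
  Equil      0.1188    0.5362
  solve Keq expr → x = -0.008555; check Q = 171.3
Then change container volume by factor 1.5 (V_new/V_old).
Step 3:
                  G         B
  Initial   0.07923    0.3575
  Change     0.0103 -0.006867
  Equil     0.08953    0.3506
  solve Keq expr → x = -0.003434; check Q = 171.3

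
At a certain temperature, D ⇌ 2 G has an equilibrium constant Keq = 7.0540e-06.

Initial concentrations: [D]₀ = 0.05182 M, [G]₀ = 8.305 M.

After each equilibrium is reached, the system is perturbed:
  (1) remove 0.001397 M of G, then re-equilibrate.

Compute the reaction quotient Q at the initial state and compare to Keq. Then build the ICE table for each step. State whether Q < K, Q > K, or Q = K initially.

Q₀ = 1331; Q > K (proceeds reverse)

Q₀ = 1331 vs Keq = 7.0540e-06 ⇒ Q>K, reverse
Step 1:
                    D           G
  Initial     0.05182       8.305
  Change         4.15        -8.3
  Equil         4.202    0.005444
  solve Keq expr → x = -4.15; check Q = 7.0540e-06
Then remove 0.001397 M of G.
Step 2:
                    D           G
  Initial       4.202    0.004047
  Change  -6.9827e-04    0.001397
  Equil         4.201    0.005444
  solve Keq expr → x = 6.9827e-04; check Q = 7.0540e-06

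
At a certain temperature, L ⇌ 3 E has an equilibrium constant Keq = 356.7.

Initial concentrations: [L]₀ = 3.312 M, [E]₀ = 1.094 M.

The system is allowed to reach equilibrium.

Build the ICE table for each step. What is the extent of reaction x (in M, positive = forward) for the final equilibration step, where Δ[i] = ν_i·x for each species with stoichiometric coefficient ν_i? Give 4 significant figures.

x = 2.133 M

Q₀ = 0.3953 vs Keq = 356.7 ⇒ Q<K, forward
Step 1:
                    L           E
  Initial       3.312       1.094
  Change       -2.133       6.398
  Equil         1.179       7.492
  solve Keq expr → x = 2.133; check Q = 356.7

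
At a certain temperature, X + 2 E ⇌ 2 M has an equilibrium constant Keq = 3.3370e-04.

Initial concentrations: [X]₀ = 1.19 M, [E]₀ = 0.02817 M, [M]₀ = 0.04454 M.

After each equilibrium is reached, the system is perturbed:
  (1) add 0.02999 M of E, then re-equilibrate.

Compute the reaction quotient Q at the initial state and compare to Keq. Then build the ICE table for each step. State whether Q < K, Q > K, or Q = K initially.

Q₀ = 2.101; Q > K (proceeds reverse)

Q₀ = 2.101 vs Keq = 3.3370e-04 ⇒ Q>K, reverse
Step 1:
                    X           E           M
  I              1.19     0.02817     0.04454
  C           0.02155     0.04311    -0.04311
  E             1.212     0.07128    0.001433
  solve Keq expr → x = -0.02155; check Q = 3.3370e-04
Then add 0.02999 M of E.
Step 2:
                    X           E           M
  I             1.212      0.1013    0.001433
  C       -2.9544e-04 -5.9088e-04  5.9088e-04
  E             1.211      0.1007    0.002024
  solve Keq expr → x = 2.9544e-04; check Q = 3.3370e-04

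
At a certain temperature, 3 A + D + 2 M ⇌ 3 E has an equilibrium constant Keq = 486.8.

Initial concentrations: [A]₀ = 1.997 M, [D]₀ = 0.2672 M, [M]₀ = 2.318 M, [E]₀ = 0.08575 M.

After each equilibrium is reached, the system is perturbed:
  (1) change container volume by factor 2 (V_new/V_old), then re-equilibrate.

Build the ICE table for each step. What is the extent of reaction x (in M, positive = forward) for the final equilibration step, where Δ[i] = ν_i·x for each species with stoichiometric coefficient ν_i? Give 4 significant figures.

Q₀ = 5.5145e-05 vs Keq = 486.8 ⇒ Q<K, forward
Step 1:
                    A           D           M           E
  Initial       1.997      0.2672       2.318     0.08575
  Change      -0.8008     -0.2669     -0.5339      0.8008
  Equil         1.196  2.6274e-04       1.784      0.8866
  solve Keq expr → x = 0.2669; check Q = 486.8
Then change container volume by factor 2 (V_new/V_old).
Step 2:
                    A           D           M           E
  Initial      0.5981  1.3137e-04      0.8921      0.4433
  Change      0.00265  8.8324e-04    0.001766    -0.00265
  Equil        0.6007    0.001015      0.8938      0.4406
  solve Keq expr → x = -8.8324e-04; check Q = 486.8

x = -8.8324e-04 M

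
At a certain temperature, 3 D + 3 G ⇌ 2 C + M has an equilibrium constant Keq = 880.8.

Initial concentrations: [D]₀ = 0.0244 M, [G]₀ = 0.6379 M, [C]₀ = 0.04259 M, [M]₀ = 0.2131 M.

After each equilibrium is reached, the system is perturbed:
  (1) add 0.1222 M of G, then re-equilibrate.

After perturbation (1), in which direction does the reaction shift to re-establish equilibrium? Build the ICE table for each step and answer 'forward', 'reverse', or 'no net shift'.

Q₀ = 102.5 vs Keq = 880.8 ⇒ Q<K, forward
Step 1:
                   D          G          C          M
  init        0.0244     0.6379    0.04259     0.2131
  Δ         -0.01087   -0.01087   0.007244   0.003622
  eq         0.01353      0.627    0.04983     0.2167
  solve Keq expr → x = 0.003622; check Q = 880.8
Then add 0.1222 M of G.
Step 2:
                   D          G          C          M
  init       0.01353     0.7492    0.04983     0.2167
  Δ        -0.001967  -0.001967   0.001312 6.5581e-04
  eq         0.01157     0.7473    0.05115     0.2174
  solve Keq expr → x = 6.5581e-04; check Q = 880.8

Direction: forward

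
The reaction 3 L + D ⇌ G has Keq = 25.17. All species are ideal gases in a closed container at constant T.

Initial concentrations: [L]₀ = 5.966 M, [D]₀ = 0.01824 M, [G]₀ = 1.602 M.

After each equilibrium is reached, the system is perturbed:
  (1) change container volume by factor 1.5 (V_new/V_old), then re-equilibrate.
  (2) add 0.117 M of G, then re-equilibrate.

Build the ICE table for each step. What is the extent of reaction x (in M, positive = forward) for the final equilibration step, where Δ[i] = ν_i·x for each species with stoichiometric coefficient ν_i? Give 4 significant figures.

Q₀ = 0.4136 vs Keq = 25.17 ⇒ Q<K, forward
Step 1:
                   L          D          G
  I            5.966    0.01824      1.602
  C         -0.05379   -0.01793    0.01793
  E            5.912 3.1143e-04       1.62
  solve Keq expr → x = 0.01793; check Q = 25.17
Then change container volume by factor 1.5 (V_new/V_old).
Step 2:
                   L          D          G
  I            3.941 2.0762e-04       1.08
  C         0.001476 4.9199e-04 -4.9199e-04
  E            3.943 6.9961e-04      1.079
  solve Keq expr → x = -4.9199e-04; check Q = 25.17
Then add 0.117 M of G.
Step 3:
                   L          D          G
  I            3.943 6.9961e-04      1.196
  C       2.2694e-04 7.5647e-05 -7.5647e-05
  E            3.943 7.7526e-04      1.196
  solve Keq expr → x = -7.5647e-05; check Q = 25.17

x = -7.5647e-05 M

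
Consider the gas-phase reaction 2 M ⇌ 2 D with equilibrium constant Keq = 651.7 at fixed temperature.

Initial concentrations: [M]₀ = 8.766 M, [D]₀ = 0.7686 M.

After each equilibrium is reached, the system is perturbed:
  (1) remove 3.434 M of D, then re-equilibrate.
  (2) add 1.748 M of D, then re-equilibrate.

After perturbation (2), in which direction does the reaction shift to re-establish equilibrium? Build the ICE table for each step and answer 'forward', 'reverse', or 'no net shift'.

Q₀ = 0.007688 vs Keq = 651.7 ⇒ Q<K, forward
Step 1:
                  M         D
  init        8.766    0.7686
  Δ          -8.407     8.407
  eq         0.3594     9.175
  solve Keq expr → x = 4.203; check Q = 651.7
Then remove 3.434 M of D.
Step 2:
                  M         D
  init       0.3594     5.741
  Δ         -0.1294    0.1294
  eq           0.23     5.871
  solve Keq expr → x = 0.06472; check Q = 651.7
Then add 1.748 M of D.
Step 3:
                  M         D
  init         0.23     7.619
  Δ         0.06589  -0.06589
  eq         0.2959     7.553
  solve Keq expr → x = -0.03295; check Q = 651.7

Direction: reverse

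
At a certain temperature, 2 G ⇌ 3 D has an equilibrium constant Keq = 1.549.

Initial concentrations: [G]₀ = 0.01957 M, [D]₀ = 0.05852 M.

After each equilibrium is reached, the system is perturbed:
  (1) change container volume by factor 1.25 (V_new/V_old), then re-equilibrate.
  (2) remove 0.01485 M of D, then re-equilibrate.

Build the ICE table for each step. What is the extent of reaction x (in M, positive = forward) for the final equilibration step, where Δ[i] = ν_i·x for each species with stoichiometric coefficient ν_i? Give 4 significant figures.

Q₀ = 0.5233 vs Keq = 1.549 ⇒ Q<K, forward
Step 1:
                    G           D
  Initial     0.01957     0.05852
  Change    -0.005641    0.008462
  Equil       0.01393     0.06698
  solve Keq expr → x = 0.002821; check Q = 1.549
Then change container volume by factor 1.25 (V_new/V_old).
Step 2:
                    G           D
  Initial     0.01114     0.05359
  Change  -8.2792e-04    0.001242
  Equil       0.01032     0.05483
  solve Keq expr → x = 4.1396e-04; check Q = 1.549
Then remove 0.01485 M of D.
Step 3:
                    G           D
  Initial     0.01032     0.03998
  Change    -0.002839    0.004259
  Equil      0.007476     0.04424
  solve Keq expr → x = 0.00142; check Q = 1.549

x = 0.00142 M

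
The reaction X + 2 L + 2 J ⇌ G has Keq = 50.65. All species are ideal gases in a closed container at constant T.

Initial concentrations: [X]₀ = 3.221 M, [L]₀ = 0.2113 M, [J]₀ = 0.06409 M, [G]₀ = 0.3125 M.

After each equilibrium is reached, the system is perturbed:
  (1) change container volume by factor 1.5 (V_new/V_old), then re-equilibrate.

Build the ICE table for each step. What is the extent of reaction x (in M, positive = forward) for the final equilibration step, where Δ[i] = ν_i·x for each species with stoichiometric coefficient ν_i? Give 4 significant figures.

Q₀ = 529 vs Keq = 50.65 ⇒ Q>K, reverse
Step 1:
                   X          L          J          G
  Initial      3.221     0.2113    0.06409     0.3125
  Change     0.03857    0.07713    0.07713   -0.03857
  Equil         3.26     0.2884     0.1412     0.2739
  solve Keq expr → x = -0.03857; check Q = 50.65
Then change container volume by factor 1.5 (V_new/V_old).
Step 2:
                   X          L          J          G
  Initial      2.173     0.1923    0.09415     0.1826
  Change     0.02796    0.05592    0.05592   -0.02796
  Equil        2.201     0.2482     0.1501     0.1547
  solve Keq expr → x = -0.02796; check Q = 50.65

x = -0.02796 M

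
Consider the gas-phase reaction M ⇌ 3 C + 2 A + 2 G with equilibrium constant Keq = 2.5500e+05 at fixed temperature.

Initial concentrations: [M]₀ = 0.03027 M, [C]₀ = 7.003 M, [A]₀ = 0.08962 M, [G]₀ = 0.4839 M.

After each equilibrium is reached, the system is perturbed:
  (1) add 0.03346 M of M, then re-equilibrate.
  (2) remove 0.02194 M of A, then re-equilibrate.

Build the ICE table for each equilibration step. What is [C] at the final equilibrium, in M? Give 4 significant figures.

Q₀ = 21.34 vs Keq = 2.5500e+05 ⇒ Q<K, forward
Step 1:
                    M           C           A           G
  init        0.03027       7.003     0.08962      0.4839
  Δ          -0.03026     0.09078     0.06052     0.06052
  eq       9.3533e-06       7.094      0.1501      0.5444
  solve Keq expr → x = 0.03026; check Q = 2.5500e+05
Then add 0.03346 M of M.
Step 2:
                    M           C           A           G
  init        0.03347       7.094      0.1501      0.5444
  Δ          -0.03344      0.1003     0.06689     0.06689
  eq       2.5701e-05       7.194       0.217      0.6113
  solve Keq expr → x = 0.03344; check Q = 2.5500e+05
Then remove 0.02194 M of A.
Step 3:
                    M           C           A           G
  init     2.5701e-05       7.194      0.1951      0.6113
  Δ       -4.9308e-06  1.4792e-05  9.8615e-06  9.8615e-06
  eq       2.0770e-05       7.194      0.1951      0.6113
  solve Keq expr → x = 4.9308e-06; check Q = 2.5500e+05

[C]_eq = 7.194 M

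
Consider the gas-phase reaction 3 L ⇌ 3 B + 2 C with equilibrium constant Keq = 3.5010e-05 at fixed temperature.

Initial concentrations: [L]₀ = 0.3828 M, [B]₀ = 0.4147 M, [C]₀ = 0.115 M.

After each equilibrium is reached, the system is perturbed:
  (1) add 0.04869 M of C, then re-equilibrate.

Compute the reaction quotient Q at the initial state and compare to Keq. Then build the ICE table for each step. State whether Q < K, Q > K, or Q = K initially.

Q₀ = 0.01681; Q > K (proceeds reverse)

Q₀ = 0.01681 vs Keq = 3.5010e-05 ⇒ Q>K, reverse
Step 1:
                    L           B           C
  init         0.3828      0.4147       0.115
  Δ            0.1477     -0.1477    -0.09844
  eq           0.5305       0.267     0.01656
  solve Keq expr → x = -0.04922; check Q = 3.5010e-05
Then add 0.04869 M of C.
Step 2:
                    L           B           C
  init         0.5305       0.267     0.06525
  Δ           0.05655    -0.05655     -0.0377
  eq            0.587      0.2105     0.02755
  solve Keq expr → x = -0.01885; check Q = 3.5010e-05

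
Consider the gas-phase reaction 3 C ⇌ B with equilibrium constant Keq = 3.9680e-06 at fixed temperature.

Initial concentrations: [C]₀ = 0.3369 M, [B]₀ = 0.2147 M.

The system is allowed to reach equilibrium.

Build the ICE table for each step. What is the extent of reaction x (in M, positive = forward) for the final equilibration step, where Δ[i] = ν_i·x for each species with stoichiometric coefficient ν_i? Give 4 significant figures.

x = -0.2147 M

Q₀ = 5.615 vs Keq = 3.9680e-06 ⇒ Q>K, reverse
Step 1:
                    C           B
  Initial      0.3369      0.2147
  Change       0.6441     -0.2147
  Equil         0.981  3.7460e-06
  solve Keq expr → x = -0.2147; check Q = 3.9680e-06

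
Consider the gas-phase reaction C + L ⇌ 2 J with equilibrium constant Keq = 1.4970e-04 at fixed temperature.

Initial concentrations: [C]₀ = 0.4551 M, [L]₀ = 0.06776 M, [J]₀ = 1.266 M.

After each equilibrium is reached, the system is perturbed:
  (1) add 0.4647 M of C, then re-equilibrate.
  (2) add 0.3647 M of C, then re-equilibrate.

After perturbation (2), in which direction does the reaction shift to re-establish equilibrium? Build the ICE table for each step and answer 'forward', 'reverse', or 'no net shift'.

Direction: forward

Q₀ = 51.97 vs Keq = 1.4970e-04 ⇒ Q>K, reverse
Step 1:
                   C          L          J
  I           0.4551    0.06776      1.266
  C           0.6277     0.6277     -1.255
  E            1.083     0.6955    0.01062
  solve Keq expr → x = -0.6277; check Q = 1.4970e-04
Then add 0.4647 M of C.
Step 2:
                   C          L          J
  I            1.547     0.6955    0.01062
  C        -0.001031  -0.001031   0.002062
  E            1.546     0.6944    0.01268
  solve Keq expr → x = 0.001031; check Q = 1.4970e-04
Then add 0.3647 M of C.
Step 3:
                   C          L          J
  I            1.911     0.6944    0.01268
  C       -7.0313e-04 -7.0313e-04   0.001406
  E             1.91     0.6937    0.01409
  solve Keq expr → x = 7.0313e-04; check Q = 1.4970e-04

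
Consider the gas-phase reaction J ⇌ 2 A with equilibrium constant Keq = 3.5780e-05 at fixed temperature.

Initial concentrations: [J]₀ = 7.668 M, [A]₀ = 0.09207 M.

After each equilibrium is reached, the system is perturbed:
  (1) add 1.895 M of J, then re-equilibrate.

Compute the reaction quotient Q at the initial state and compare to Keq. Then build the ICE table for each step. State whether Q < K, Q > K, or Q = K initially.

Q₀ = 0.001105 vs Keq = 3.5780e-05 ⇒ Q>K, reverse
Step 1:
                   J          A
  init         7.668    0.09207
  Δ          0.03773   -0.07547
  eq           7.706     0.0166
  solve Keq expr → x = -0.03773; check Q = 3.5780e-05
Then add 1.895 M of J.
Step 2:
                   J          A
  init         9.601     0.0166
  Δ       -9.6433e-04   0.001929
  eq             9.6    0.01853
  solve Keq expr → x = 9.6433e-04; check Q = 3.5780e-05

Q₀ = 0.001105; Q > K (proceeds reverse)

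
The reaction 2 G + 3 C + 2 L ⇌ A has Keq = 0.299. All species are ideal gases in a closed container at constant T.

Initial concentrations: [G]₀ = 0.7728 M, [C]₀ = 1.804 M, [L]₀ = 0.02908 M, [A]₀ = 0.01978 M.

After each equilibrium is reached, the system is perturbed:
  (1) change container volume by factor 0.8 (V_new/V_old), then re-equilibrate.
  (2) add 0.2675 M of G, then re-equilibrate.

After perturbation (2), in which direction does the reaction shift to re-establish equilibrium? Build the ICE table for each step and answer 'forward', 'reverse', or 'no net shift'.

Direction: forward

Q₀ = 6.671 vs Keq = 0.299 ⇒ Q>K, reverse
Step 1:
                    G           C           L           A
  I            0.7728       1.804     0.02908     0.01978
  C           0.03079     0.04619     0.03079     -0.0154
  E            0.8036        1.85     0.05987    0.004384
  solve Keq expr → x = -0.0154; check Q = 0.299
Then change container volume by factor 0.8 (V_new/V_old).
Step 2:
                    G           C           L           A
  I             1.004       2.313     0.07484     0.00548
  C           -0.0146     -0.0219     -0.0146    0.007301
  E            0.9899       2.291     0.06024     0.01278
  solve Keq expr → x = 0.007301; check Q = 0.299
Then add 0.2675 M of G.
Step 3:
                    G           C           L           A
  I             1.257       2.291     0.06024     0.01278
  C         -0.006504   -0.009756   -0.006504    0.003252
  E             1.251       2.281     0.05373     0.01603
  solve Keq expr → x = 0.003252; check Q = 0.299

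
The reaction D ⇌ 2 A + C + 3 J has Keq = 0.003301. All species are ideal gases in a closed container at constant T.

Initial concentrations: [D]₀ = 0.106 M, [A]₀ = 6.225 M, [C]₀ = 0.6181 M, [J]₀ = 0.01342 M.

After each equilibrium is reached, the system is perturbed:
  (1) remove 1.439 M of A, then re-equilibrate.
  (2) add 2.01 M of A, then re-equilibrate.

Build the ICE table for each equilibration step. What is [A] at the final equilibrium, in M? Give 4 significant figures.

Q₀ = 5.4612e-04 vs Keq = 0.003301 ⇒ Q<K, forward
Step 1:
                   D          A          C          J
  I            0.106      6.225     0.6181    0.01342
  C        -0.003561   0.007123   0.003561    0.01068
  E           0.1024      6.232     0.6217     0.0241
  solve Keq expr → x = 0.003561; check Q = 0.003301
Then remove 1.439 M of A.
Step 2:
                   D          A          C          J
  I           0.1024      4.793     0.6217     0.0241
  C        -0.001479   0.002958   0.001479   0.004437
  E            0.101      4.796     0.6231    0.02854
  solve Keq expr → x = 0.001479; check Q = 0.003301
Then add 2.01 M of A.
Step 3:
                   D          A          C          J
  I            0.101      6.806     0.6231    0.02854
  C         0.001922  -0.003844  -0.001922  -0.005766
  E           0.1029      6.802     0.6212    0.02278
  solve Keq expr → x = -0.001922; check Q = 0.003301

[A]_eq = 6.802 M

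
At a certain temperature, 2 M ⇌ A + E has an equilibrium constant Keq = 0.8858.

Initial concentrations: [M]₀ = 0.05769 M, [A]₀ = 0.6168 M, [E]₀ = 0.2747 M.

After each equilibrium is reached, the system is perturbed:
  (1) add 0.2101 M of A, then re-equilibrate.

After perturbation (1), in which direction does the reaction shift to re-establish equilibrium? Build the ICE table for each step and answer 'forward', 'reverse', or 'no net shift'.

Q₀ = 50.91 vs Keq = 0.8858 ⇒ Q>K, reverse
Step 1:
                  M         A         E
  init      0.05769    0.6168    0.2747
  Δ          0.2381    -0.119    -0.119
  eq         0.2958    0.4978    0.1557
  solve Keq expr → x = -0.119; check Q = 0.8858
Then add 0.2101 M of A.
Step 2:
                  M         A         E
  init       0.2958    0.7079    0.1557
  Δ         0.03347  -0.01674  -0.01674
  eq         0.3292    0.6911    0.1389
  solve Keq expr → x = -0.01674; check Q = 0.8858

Direction: reverse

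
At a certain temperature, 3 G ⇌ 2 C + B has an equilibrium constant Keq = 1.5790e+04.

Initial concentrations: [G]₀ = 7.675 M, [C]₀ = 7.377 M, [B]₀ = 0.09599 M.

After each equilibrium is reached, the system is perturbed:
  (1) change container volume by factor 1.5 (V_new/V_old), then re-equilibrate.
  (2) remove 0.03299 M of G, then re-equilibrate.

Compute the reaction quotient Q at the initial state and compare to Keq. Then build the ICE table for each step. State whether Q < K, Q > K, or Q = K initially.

Q₀ = 0.01155 vs Keq = 1.5790e+04 ⇒ Q<K, forward
Step 1:
                   G          C          B
  init         7.675      7.377    0.09599
  Δ           -7.385      4.923      2.462
  eq          0.2905       12.3      2.558
  solve Keq expr → x = 2.462; check Q = 1.5790e+04
Then change container volume by factor 1.5 (V_new/V_old).
Step 2:
                   G          C          B
  init        0.1936        8.2      1.705
  Δ                0          0          0
  eq          0.1936        8.2      1.705
  solve Keq expr → x = 0; check Q = 1.5790e+04
Then remove 0.03299 M of G.
Step 3:
                   G          C          B
  init        0.1606        8.2      1.705
  Δ          0.03224    -0.0215   -0.01075
  eq          0.1929      8.179      1.694
  solve Keq expr → x = -0.01075; check Q = 1.5790e+04

Q₀ = 0.01155; Q < K (proceeds forward)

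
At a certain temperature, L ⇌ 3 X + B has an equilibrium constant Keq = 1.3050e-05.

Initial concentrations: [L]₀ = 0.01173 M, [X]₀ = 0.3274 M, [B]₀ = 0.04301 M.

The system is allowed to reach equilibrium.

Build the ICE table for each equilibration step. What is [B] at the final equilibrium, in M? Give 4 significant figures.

Q₀ = 0.1287 vs Keq = 1.3050e-05 ⇒ Q>K, reverse
Step 1:
                   L          X          B
  Initial    0.01173     0.3274    0.04301
  Change     0.04292    -0.1288   -0.04292
  Equil      0.05465     0.1986 9.0986e-05
  solve Keq expr → x = -0.04292; check Q = 1.3050e-05

[B]_eq = 9.0986e-05 M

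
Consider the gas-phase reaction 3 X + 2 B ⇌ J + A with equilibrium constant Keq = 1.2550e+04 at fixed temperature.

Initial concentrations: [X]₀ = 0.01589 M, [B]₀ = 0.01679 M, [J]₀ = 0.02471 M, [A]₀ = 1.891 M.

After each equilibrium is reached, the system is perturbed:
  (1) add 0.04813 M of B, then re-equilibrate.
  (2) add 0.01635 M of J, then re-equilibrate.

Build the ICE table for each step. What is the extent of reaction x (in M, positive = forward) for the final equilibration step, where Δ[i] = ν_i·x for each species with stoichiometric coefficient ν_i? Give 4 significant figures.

Q₀ = 4.1313e+07 vs Keq = 1.2550e+04 ⇒ Q>K, reverse
Step 1:
                    X           B           J           A
  init        0.01589     0.01679     0.02471       1.891
  Δ           0.05443     0.03629    -0.01814    -0.01814
  eq          0.07032     0.05308    0.006566       1.873
  solve Keq expr → x = -0.01814; check Q = 1.2550e+04
Then add 0.04813 M of B.
Step 2:
                    X           B           J           A
  init        0.07032      0.1012    0.006566       1.873
  Δ          -0.01289   -0.008595    0.004297    0.004297
  eq          0.05743     0.09261     0.01086       1.877
  solve Keq expr → x = 0.004297; check Q = 1.2550e+04
Then add 0.01635 M of J.
Step 3:
                    X           B           J           A
  init        0.05743     0.09261     0.02721       1.877
  Δ           0.01231    0.008209   -0.004105   -0.004105
  eq          0.06975      0.1008     0.02311       1.873
  solve Keq expr → x = -0.004105; check Q = 1.2550e+04

x = -0.004105 M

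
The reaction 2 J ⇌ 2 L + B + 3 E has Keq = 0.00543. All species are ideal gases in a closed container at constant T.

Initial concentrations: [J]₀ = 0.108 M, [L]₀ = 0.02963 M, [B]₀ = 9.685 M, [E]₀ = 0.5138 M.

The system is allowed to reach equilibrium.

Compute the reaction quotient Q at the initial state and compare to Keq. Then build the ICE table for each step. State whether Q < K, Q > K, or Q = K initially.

Q₀ = 0.09888 vs Keq = 0.00543 ⇒ Q>K, reverse
Step 1:
                   J          L          B          E
  Initial      0.108    0.02963      9.685     0.5138
  Change     0.02056   -0.02056   -0.01028   -0.03083
  Equil       0.1286   0.009074      9.675      0.483
  solve Keq expr → x = -0.01028; check Q = 0.00543

Q₀ = 0.09888; Q > K (proceeds reverse)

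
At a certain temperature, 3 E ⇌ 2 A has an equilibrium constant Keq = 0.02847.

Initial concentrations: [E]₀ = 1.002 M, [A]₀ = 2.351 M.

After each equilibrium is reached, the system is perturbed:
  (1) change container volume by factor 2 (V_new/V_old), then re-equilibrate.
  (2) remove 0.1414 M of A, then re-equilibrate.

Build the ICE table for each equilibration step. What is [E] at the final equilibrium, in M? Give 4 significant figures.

Q₀ = 5.494 vs Keq = 0.02847 ⇒ Q>K, reverse
Step 1:
                  E         A
  init        1.002     2.351
  Δ           2.126    -1.417
  eq          3.128    0.9335
  solve Keq expr → x = -0.7087; check Q = 0.02847
Then change container volume by factor 2 (V_new/V_old).
Step 2:
                  E         A
  init        1.564    0.4668
  Δ          0.1381  -0.09206
  eq          1.702    0.3747
  solve Keq expr → x = -0.04603; check Q = 0.02847
Then remove 0.1414 M of A.
Step 3:
                  E         A
  init        1.702    0.2333
  Δ         -0.1429   0.09523
  eq          1.559    0.3285
  solve Keq expr → x = 0.04762; check Q = 0.02847

[E]_eq = 1.559 M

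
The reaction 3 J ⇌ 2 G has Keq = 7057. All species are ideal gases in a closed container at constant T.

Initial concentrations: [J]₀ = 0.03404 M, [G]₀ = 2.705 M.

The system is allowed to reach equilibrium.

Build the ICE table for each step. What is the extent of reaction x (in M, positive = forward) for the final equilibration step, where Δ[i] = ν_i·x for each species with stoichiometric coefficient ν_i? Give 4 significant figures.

x = -0.02202 M

Q₀ = 1.8551e+05 vs Keq = 7057 ⇒ Q>K, reverse
Step 1:
                   J          G
  Initial    0.03404      2.705
  Change     0.06607   -0.04405
  Equil       0.1001      2.661
  solve Keq expr → x = -0.02202; check Q = 7057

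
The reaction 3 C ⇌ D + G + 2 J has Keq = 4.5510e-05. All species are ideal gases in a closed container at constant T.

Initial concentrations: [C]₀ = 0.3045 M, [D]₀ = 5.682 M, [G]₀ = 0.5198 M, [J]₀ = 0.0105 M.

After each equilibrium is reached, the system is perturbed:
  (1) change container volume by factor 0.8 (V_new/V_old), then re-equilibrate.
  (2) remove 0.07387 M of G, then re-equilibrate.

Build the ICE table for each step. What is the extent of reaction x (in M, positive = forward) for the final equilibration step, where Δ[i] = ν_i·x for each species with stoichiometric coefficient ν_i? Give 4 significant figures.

x = 2.4886e-05 M

Q₀ = 0.01153 vs Keq = 4.5510e-05 ⇒ Q>K, reverse
Step 1:
                  C         D         G         J
  Initial    0.3045     5.682    0.5198    0.0105
  Change    0.01468 -0.004894 -0.004894 -0.009788
  Equil      0.3192     5.677    0.5149 7.1152e-04
  solve Keq expr → x = -0.004894; check Q = 4.5510e-05
Then change container volume by factor 0.8 (V_new/V_old).
Step 2:
                  C         D         G         J
  Initial     0.399     7.096    0.6436 8.8940e-04
  Change  1.4017e-04 -4.6723e-05 -4.6723e-05 -9.3445e-05
  Equil      0.3991     7.096    0.6436 7.9595e-04
  solve Keq expr → x = -4.6723e-05; check Q = 4.5510e-05
Then remove 0.07387 M of G.
Step 3:
                  C         D         G         J
  Initial    0.3991     7.096    0.5697 7.9595e-04
  Change  -7.4659e-05 2.4886e-05 2.4886e-05 4.9772e-05
  Equil       0.399     7.096    0.5697 8.4572e-04
  solve Keq expr → x = 2.4886e-05; check Q = 4.5510e-05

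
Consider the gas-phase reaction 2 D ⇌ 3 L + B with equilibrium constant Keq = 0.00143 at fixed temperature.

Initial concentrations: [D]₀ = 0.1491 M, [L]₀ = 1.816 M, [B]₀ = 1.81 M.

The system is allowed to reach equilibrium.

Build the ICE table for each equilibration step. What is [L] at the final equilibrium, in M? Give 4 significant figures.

[L]_eq = 0.1233 M

Q₀ = 487.6 vs Keq = 0.00143 ⇒ Q>K, reverse
Step 1:
                   D          L          B
  Initial     0.1491      1.816       1.81
  Change       1.128     -1.693    -0.5642
  Equil        1.278     0.1233      1.246
  solve Keq expr → x = -0.5642; check Q = 0.00143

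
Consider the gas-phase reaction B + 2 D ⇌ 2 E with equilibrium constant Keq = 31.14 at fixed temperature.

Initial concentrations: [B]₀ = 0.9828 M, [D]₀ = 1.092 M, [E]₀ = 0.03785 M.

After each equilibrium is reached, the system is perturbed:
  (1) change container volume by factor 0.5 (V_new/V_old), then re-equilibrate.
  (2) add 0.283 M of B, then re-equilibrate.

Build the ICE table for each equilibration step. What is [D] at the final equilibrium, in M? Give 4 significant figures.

Q₀ = 0.001222 vs Keq = 31.14 ⇒ Q<K, forward
Step 1:
                    B           D           E
  I            0.9828       1.092     0.03785
  C           -0.4358     -0.8716      0.8716
  E             0.547      0.2204      0.9095
  solve Keq expr → x = 0.4358; check Q = 31.14
Then change container volume by factor 0.5 (V_new/V_old).
Step 2:
                    B           D           E
  I             1.094      0.4407       1.819
  C          -0.05166     -0.1033      0.1033
  E             1.042      0.3374       1.922
  solve Keq expr → x = 0.05166; check Q = 31.14
Then add 0.283 M of B.
Step 3:
                    B           D           E
  I             1.325      0.3374       1.922
  C          -0.01573    -0.03147     0.03147
  E              1.31      0.3059       1.954
  solve Keq expr → x = 0.01573; check Q = 31.14

[D]_eq = 0.3059 M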